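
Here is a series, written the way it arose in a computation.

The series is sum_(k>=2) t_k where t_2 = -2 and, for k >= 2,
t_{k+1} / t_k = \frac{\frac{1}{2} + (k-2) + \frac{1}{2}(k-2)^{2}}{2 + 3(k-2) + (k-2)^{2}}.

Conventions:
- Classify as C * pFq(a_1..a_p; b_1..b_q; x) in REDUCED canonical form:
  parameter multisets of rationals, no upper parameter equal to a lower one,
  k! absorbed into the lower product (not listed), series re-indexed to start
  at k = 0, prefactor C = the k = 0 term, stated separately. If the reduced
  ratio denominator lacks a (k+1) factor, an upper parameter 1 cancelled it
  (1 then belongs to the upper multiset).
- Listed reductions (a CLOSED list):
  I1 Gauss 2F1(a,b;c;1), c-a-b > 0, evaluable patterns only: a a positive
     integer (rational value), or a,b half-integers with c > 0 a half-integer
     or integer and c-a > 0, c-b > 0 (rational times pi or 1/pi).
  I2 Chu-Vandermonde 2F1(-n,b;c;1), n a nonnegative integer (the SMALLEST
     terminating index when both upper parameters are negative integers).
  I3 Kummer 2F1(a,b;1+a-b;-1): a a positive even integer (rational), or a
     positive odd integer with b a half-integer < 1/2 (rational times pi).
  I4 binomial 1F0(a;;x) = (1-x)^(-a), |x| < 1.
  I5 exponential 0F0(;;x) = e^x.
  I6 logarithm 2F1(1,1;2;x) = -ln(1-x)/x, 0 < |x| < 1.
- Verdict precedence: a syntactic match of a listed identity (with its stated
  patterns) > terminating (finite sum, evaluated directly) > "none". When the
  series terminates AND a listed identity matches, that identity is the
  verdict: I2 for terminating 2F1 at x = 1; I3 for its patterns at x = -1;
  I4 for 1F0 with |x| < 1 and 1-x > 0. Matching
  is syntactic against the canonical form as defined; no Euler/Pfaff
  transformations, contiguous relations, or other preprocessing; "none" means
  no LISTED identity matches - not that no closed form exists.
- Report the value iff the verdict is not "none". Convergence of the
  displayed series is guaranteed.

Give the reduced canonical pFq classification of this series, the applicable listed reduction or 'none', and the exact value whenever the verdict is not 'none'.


Canonical form: C = -2 times 2F1 with upper {1, 1}, lower {2}, x = \frac{1}{2}. Verdict (x = \frac{1}{2}): logarithm (I6) applies (the logarithm: parameters (1,1;2), x = \frac{1}{2}). Exact value: 4 \cdot \ln\left(\frac{1}{2}\right).

Key observation: from the first term -2: roots of the ratio polynomials (C = -2) are the negated parameters.
Term ratio: r(k) = \frac{1}{2} * (k+1) (k+1) / [(k+2) (k+1)] - rational in k, leading ratio \frac{1}{2}; with t_0 = -2, classification follows.


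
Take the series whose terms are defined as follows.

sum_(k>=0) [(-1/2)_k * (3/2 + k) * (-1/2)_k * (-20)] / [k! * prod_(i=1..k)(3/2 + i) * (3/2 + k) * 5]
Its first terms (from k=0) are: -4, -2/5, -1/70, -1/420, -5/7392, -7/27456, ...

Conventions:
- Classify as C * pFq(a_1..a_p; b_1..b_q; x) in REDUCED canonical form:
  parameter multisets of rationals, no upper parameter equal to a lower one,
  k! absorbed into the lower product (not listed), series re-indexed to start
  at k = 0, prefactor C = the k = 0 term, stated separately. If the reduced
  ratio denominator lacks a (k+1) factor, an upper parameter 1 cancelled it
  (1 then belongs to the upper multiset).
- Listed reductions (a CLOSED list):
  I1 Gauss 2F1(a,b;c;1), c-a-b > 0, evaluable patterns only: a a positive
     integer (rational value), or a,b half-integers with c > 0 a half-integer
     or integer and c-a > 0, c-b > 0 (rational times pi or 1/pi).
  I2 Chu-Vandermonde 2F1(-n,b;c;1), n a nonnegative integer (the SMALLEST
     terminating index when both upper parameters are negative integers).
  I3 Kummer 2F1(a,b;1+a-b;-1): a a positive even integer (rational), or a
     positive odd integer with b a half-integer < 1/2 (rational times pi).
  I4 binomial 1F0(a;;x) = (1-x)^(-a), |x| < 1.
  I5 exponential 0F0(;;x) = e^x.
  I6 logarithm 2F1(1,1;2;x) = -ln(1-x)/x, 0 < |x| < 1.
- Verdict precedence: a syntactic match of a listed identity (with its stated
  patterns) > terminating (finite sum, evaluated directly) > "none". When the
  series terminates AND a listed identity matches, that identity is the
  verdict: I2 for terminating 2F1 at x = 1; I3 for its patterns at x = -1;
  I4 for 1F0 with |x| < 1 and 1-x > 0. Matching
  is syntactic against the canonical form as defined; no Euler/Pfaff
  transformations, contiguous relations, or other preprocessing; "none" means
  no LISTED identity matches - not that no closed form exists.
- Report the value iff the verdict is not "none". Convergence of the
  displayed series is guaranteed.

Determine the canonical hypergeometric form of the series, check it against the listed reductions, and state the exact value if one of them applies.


Canonical form: C = -4 times 2F1 with upper {-1/2, -1/2}, lower {5/2}, x = 1. Verdict: Gauss's theorem I1 (half-integer case) applies (x = 1; upper {-1/2, -1/2} half-integers, c = 5/2 in the evaluable pattern). Sum: (-45/32) * pi.

Key observation: with t_0 = -4, k + 3/2 divides numerator and denominator alike; prefactor -4 after cancelling.
Consecutive-term ratio: r(k) = 1 * (k-1/2) (k-1/2) / [(k+5/2) (k+1)] ; factor over Q: parameters, x = 1, and C = -4.


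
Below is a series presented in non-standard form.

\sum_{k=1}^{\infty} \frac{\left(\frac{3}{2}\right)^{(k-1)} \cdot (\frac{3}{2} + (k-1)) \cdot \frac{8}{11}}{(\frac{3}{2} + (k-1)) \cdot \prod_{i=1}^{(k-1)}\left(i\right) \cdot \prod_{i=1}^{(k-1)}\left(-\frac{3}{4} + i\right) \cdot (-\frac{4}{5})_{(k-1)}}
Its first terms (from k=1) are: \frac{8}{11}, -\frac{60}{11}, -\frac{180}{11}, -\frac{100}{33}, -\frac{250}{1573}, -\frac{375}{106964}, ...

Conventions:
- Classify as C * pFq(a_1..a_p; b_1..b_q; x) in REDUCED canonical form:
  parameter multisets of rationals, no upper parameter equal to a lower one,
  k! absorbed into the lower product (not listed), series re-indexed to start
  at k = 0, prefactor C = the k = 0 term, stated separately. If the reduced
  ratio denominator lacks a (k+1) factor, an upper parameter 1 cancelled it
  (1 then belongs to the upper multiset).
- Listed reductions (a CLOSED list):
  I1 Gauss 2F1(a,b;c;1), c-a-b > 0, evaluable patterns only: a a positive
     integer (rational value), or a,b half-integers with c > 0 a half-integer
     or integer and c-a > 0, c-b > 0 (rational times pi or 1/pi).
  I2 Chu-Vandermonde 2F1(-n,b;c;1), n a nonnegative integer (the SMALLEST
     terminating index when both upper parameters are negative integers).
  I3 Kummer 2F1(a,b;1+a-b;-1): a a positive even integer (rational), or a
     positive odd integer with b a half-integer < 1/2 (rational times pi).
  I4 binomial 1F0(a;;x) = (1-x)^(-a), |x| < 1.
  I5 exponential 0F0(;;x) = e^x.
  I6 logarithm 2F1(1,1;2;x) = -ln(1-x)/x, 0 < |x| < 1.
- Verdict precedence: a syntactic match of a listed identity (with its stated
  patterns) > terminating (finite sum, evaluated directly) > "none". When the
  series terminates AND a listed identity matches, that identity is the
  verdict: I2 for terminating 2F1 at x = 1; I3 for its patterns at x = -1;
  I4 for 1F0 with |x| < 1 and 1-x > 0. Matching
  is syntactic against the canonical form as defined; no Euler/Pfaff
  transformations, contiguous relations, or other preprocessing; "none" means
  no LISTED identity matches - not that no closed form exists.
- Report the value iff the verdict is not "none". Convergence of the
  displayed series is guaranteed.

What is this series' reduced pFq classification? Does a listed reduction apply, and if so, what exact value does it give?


Reduced: x = \frac{3}{2}, 0F2, upper = {-}, lower = {-\frac{4}{5}, \frac{1}{4}}, C = \frac{8}{11}. Verdict: none - at argument \frac{3}{2} the multisets {-} ; {-\frac{4}{5}, \frac{1}{4}} match no listed identity.

Structural cue: with t_0 = \frac{8}{11}, the product of the first k integers (prefactor 8/11) is k!.
Ratio: r(k) = \frac{3}{2} * 1 / [(k-\frac{4}{5}) (k+\frac{1}{4}) (k+1)] ; factor over Q: parameters, x = \frac{3}{2}, and C = \frac{8}{11}.


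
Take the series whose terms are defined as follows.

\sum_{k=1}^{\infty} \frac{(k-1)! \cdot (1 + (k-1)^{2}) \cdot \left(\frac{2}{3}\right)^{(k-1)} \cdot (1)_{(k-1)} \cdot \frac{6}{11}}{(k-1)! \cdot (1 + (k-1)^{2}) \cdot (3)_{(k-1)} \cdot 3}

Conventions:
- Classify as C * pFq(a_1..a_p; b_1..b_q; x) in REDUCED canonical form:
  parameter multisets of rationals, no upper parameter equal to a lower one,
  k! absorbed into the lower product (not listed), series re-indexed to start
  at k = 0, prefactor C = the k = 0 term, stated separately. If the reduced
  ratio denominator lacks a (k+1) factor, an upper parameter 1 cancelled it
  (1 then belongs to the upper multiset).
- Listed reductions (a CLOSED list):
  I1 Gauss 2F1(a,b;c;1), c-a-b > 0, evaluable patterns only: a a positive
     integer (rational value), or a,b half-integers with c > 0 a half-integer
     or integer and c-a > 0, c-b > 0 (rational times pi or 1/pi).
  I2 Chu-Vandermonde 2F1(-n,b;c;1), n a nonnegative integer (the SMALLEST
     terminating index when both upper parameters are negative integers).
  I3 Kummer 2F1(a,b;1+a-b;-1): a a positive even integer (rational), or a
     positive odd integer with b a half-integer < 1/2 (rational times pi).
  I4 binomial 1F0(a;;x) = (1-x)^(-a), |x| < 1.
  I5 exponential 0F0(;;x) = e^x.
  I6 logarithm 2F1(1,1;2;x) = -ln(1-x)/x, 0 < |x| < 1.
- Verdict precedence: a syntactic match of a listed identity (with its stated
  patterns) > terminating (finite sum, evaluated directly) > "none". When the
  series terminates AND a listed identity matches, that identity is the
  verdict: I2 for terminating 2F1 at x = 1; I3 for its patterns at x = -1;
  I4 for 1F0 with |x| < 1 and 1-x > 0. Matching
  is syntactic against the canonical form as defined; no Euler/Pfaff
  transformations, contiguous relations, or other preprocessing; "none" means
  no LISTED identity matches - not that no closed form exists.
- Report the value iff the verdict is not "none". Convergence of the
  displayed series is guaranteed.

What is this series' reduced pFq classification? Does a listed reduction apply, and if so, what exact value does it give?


x = \frac{2}{3} here; the reduced form reads 2F1, upper {1, 1}, lower {3}, C = \frac{2}{11}. Verdict: none (x = \frac{2}{3}): each listed identity misses the multisets {1, 1} ; {3}.

Key observation: t_0 being \frac{2}{11}, the factorial ratio (prefactor 2/11) (k+a-1)!/(a-1)! is a rising factorial (a)_k.
Step ratio: r(k) = \frac{2}{3} * (k+1) (k+1) / [(k+3) (k+1)] - poly over poly, x = \frac{2}{3} from leading terms; C = \frac{2}{11} at k = 0.


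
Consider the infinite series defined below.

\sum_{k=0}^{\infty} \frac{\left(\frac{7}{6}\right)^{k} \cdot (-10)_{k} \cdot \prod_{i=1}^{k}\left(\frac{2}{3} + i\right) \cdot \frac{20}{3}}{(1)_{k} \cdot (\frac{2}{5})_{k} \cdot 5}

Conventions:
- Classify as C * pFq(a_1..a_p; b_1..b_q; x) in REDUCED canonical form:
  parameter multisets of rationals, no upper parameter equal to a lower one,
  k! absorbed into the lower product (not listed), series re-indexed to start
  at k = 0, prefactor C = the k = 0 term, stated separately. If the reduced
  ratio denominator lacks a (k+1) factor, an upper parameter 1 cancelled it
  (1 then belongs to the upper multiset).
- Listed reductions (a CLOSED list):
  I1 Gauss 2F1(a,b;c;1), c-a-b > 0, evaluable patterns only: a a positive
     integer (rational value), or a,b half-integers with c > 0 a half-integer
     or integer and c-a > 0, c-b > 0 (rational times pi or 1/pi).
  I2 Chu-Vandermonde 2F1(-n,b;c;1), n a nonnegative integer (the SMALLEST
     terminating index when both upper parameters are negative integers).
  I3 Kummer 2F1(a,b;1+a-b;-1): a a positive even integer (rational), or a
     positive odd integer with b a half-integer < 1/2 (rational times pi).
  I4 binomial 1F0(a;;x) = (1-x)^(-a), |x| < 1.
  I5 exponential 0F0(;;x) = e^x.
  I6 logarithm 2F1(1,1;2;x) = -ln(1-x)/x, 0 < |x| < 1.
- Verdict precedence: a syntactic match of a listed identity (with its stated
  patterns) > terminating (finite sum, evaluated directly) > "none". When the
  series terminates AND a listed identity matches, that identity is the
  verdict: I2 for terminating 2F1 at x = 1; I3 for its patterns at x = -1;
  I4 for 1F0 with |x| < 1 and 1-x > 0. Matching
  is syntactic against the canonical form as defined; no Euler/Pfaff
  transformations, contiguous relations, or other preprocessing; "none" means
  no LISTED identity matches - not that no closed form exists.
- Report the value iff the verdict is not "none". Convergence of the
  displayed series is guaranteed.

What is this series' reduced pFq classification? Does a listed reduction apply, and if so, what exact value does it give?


Key step: with t_0 = \frac{4}{3}, the running product (C = 4/3) telescopes to a rising factorial.
Ratio: r(k) = \frac{7}{6} * (k-10) (k+\frac{5}{3}) / [(k+\frac{2}{5}) (k+1)] - rational; roots negated = parameters, x = \frac{7}{6}, C = \frac{4}{3}.

With C = \frac{4}{3}: the canonical form is 2F1(-10, \frac{5}{3}; \frac{2}{5}; \frac{7}{6}). Verdict: terminating at k = 10: the factor (-10)_k kills every later term; summing the 11 survivors is exact. Value: \frac{566710423160628757}{38474331895239796224}.


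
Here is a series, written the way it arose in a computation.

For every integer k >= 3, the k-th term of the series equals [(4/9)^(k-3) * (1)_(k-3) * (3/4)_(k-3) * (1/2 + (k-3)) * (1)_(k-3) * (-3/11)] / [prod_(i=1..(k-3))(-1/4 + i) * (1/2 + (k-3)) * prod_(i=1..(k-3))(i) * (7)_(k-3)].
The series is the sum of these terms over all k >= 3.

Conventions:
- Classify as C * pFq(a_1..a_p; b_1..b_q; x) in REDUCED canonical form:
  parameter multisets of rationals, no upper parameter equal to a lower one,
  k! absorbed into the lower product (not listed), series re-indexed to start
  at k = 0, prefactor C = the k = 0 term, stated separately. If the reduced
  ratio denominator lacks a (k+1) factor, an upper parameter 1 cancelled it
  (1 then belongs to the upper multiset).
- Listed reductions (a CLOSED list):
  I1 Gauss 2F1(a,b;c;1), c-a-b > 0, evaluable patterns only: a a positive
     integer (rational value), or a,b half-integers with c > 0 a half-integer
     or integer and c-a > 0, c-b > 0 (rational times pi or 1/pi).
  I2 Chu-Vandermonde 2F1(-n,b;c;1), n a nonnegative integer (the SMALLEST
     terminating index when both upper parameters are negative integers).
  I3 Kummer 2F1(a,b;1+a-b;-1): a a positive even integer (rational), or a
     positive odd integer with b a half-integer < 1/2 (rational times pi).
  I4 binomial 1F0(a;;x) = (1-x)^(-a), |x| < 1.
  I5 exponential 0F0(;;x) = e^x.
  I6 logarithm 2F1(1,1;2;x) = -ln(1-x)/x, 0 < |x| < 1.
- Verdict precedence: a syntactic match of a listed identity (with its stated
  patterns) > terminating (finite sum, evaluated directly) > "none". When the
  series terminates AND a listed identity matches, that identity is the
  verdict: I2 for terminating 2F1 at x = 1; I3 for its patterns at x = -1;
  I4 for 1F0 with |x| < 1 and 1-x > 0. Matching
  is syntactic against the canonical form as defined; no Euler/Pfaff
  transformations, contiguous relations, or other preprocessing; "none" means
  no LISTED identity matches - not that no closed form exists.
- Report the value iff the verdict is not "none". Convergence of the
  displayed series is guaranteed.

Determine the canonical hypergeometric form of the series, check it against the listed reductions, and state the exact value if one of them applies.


Reduced: x = 4/9, 2F1, upper = {1, 1}, lower = {7}, C = -3/11. Verdict: none (x = 4/9): each listed identity misses the multisets {1, 1} ; {7}.

The tell: t_0 = -3/11 here, and the factor k + 1/2 cancels (top and bottom), leaving C = -3/11.
Term ratio: r(k) = (4/9) * (k+1) (k+1) / [(k+7) (k+1)] - poly over poly, x = (4/9) from leading terms; C = -3/11 at k = 0.


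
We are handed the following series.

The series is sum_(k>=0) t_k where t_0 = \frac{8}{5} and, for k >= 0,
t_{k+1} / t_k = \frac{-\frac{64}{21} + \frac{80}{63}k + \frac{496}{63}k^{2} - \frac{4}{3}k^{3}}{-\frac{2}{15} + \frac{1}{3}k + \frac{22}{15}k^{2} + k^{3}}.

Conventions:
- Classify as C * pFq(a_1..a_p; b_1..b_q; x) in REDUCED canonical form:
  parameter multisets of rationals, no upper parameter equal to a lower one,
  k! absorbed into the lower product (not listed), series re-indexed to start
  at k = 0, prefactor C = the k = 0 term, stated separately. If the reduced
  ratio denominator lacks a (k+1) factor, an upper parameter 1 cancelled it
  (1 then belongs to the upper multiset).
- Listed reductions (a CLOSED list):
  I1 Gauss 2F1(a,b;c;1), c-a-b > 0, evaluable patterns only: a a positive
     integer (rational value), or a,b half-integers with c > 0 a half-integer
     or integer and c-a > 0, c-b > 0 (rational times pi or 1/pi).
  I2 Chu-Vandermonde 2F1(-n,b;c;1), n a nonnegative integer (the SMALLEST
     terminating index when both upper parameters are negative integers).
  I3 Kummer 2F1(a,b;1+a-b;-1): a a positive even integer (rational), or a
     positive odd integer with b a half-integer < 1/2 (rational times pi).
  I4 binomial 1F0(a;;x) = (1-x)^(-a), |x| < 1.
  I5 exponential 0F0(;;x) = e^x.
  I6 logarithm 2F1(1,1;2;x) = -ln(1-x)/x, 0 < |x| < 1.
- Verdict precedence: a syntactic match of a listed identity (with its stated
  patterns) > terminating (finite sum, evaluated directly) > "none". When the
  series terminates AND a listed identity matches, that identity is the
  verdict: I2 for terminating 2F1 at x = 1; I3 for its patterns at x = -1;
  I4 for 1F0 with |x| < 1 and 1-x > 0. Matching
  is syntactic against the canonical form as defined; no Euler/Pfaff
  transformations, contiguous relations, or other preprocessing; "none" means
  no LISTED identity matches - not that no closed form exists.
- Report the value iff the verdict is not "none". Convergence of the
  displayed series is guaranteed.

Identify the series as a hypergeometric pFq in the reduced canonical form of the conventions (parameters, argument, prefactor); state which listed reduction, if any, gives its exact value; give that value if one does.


Prefactor \frac{8}{5}, argument -\frac{4}{3}: 2F1 with upper {-6, -\frac{4}{7}} over lower {-\frac{1}{5}}. Verdict: terminating at k = 6: the factor (-6)_k kills every later term; summing the 7 survivors is exact. Value: \frac{55075160382392}{171103411395}.

Structural cue: with t_0 = \frac{8}{5}, the ratio is unreduced: k + 2/3 divides both sides (C = 8/5).
Term ratio: r(k) = -\frac{4}{3} * (k-6) (k-\frac{4}{7}) / [(k-\frac{1}{5}) (k+1)] ; factor over Q: parameters, x = -\frac{4}{3}, and C = \frac{8}{5}.


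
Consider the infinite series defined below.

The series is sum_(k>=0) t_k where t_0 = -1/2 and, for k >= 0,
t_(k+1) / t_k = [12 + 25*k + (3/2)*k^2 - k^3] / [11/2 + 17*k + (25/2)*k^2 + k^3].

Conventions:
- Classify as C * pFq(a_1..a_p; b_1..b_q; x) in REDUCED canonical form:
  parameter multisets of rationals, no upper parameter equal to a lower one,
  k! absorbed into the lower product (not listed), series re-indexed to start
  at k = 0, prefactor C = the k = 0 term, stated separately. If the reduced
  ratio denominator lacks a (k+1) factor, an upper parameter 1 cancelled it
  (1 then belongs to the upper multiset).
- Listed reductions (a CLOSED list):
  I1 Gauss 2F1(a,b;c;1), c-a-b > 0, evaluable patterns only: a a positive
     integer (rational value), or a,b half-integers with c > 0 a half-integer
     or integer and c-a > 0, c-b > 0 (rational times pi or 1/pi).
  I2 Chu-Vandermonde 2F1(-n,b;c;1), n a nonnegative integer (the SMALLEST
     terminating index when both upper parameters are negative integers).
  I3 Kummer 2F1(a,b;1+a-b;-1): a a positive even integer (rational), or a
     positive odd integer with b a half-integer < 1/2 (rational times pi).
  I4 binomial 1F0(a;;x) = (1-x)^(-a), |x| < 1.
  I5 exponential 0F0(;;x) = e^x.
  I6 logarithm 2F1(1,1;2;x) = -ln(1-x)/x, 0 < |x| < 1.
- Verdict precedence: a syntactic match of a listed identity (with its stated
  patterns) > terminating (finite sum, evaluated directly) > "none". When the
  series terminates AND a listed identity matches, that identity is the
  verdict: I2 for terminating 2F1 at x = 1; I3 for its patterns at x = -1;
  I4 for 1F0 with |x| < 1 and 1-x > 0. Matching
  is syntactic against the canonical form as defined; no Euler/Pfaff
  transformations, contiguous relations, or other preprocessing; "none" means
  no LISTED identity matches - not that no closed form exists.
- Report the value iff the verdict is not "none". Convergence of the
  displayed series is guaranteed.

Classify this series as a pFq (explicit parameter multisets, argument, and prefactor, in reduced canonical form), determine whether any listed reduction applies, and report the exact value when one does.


Prefactor -1/2, argument -1: 2F1 with upper {-6, 4} over lower {11}. Verdict (x = -1): Kummer (I3) applies (x = -1; c = 11 equals 1+a-b for upper {-6, 4}: listed pattern). Its exact value is -15/4.

Key observation: t_0 = -1/2 here, and the expanded ratio factors over Q; C = -1/2, x = -1, roots give parameters.
Step ratio: r(k) = (-1) * (k-6) (k+4) / [(k+11) (k+1)] - poly over poly, x = (-1) from leading terms; C = -1/2 at k = 0.


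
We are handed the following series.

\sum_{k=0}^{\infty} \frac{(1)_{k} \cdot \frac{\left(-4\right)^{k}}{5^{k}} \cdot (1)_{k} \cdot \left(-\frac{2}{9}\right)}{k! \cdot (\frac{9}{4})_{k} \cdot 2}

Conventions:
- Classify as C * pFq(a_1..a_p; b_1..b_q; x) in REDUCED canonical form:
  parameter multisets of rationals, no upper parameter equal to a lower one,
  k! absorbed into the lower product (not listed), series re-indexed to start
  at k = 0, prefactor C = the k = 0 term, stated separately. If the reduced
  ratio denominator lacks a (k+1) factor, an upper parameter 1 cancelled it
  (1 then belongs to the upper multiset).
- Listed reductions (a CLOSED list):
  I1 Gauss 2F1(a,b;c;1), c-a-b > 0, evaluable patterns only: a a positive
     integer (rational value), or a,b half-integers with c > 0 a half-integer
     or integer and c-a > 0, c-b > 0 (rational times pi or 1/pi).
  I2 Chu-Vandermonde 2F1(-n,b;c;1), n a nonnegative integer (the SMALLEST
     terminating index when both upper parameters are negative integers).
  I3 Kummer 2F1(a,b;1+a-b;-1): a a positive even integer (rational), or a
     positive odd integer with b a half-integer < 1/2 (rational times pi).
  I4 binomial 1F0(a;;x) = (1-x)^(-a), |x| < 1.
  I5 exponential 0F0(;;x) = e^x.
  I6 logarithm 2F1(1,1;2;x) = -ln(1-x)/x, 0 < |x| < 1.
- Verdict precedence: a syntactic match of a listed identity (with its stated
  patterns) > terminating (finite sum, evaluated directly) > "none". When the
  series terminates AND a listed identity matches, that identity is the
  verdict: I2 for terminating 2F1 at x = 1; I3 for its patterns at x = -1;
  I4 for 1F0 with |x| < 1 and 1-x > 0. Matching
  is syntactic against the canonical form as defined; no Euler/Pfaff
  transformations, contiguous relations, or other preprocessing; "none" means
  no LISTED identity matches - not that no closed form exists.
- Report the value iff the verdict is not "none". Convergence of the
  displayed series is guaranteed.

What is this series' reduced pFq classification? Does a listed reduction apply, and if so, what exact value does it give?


With C = -\frac{1}{9}: the canonical form is 2F1(1, 1; \frac{9}{4}; -\frac{4}{5}). Verdict: none - at argument -\frac{4}{5} the multisets {1, 1} ; {\frac{9}{4}} match no listed identity.

Key observation: from the first term -\frac{1}{9}: the two geometric factors (prefactor -1/9) combine into one argument.
Step ratio: r(k) = -\frac{4}{5} * (k+1) (k+1) / [(k+\frac{9}{4}) (k+1)] ; factor over Q: parameters, x = -\frac{4}{5}, and C = -\frac{1}{9}.


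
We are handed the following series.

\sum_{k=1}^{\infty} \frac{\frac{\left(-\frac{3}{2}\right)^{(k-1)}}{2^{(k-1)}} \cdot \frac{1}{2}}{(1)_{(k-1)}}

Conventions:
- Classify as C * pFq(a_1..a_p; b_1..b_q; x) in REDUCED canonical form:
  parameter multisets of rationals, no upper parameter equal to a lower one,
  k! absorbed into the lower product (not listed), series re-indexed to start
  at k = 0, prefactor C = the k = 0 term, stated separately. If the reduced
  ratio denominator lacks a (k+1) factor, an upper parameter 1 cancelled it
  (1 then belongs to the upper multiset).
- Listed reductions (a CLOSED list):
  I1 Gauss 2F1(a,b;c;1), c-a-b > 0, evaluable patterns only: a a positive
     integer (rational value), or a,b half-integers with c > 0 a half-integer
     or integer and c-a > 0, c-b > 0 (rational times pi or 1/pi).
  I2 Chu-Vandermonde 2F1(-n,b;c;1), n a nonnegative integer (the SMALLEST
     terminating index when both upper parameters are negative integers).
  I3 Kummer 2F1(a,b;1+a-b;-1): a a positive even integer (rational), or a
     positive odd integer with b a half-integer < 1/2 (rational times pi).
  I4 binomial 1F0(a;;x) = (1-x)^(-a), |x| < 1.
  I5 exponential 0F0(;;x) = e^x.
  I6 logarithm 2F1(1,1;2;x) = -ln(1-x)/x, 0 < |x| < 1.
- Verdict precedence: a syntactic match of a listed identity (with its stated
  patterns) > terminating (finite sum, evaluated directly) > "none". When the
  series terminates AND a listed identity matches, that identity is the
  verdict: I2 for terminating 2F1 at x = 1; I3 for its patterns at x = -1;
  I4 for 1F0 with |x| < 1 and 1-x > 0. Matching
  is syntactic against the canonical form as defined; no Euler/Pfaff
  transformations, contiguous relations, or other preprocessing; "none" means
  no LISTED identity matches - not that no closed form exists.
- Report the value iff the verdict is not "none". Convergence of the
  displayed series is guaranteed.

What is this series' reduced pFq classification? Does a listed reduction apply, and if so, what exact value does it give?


Structural cue: from the first term \frac{1}{2}: (1)_k (C = 1/2) is k! itself.
Step ratio: r(k) = -\frac{3}{4} * 1 / [(k+1)] - poly over poly, x = -\frac{3}{4} from leading terms; C = \frac{1}{2} at k = 0.

Reduced: x = -\frac{3}{4}, 0F0, upper = {-}, lower = {-}, C = \frac{1}{2}. Verdict: the exponential series (I5) applies (the 0F0 exponential series at x = -\frac{3}{4}). Hence: \frac{1}{2} \cdot e^{-\frac{3}{4}}.


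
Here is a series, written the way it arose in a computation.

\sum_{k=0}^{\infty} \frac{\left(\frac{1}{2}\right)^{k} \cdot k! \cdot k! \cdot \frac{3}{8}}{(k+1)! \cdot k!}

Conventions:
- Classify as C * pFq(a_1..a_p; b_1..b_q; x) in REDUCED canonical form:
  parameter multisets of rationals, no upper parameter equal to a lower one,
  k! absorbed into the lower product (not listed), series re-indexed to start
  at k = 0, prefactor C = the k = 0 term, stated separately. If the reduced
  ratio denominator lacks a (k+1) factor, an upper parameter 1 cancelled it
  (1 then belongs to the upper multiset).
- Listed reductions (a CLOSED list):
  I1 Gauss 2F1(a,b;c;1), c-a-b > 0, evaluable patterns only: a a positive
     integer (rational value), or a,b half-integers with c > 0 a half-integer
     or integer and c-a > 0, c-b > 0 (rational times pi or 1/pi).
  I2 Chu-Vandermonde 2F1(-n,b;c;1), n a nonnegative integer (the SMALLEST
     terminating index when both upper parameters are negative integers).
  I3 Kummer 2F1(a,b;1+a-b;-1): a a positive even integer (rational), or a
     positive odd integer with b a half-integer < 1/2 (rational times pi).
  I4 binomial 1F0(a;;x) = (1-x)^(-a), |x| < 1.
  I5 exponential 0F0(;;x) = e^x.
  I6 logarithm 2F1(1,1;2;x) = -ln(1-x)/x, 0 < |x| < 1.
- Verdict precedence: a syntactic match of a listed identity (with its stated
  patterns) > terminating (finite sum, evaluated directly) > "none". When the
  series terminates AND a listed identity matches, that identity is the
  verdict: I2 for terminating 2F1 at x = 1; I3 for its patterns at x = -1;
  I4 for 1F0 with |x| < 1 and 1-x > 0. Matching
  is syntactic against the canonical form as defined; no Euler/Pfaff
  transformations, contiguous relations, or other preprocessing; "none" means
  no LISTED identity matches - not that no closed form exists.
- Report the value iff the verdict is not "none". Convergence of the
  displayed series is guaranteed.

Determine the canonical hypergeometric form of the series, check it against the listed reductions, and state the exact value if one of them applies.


The series (x = \frac{1}{2}) is 2F1: upper {1, 1}, lower {2}, prefactor \frac{3}{8}. Verdict (x = \frac{1}{2}): the I6 logarithm reduction applies (the logarithm: parameters (1,1;2), x = \frac{1}{2}). Its exact value is \left(-\frac{3}{4}\right) \cdot \ln\left(\frac{1}{2}\right).

Key step: from the first term \frac{3}{8}: the denominator's factorial ratio (C = 3/8) is a lower Pochhammer.
Ratio: r(k) = \frac{1}{2} * (k+1) (k+1) / [(k+2) (k+1)] - rational; roots negated = parameters, x = \frac{1}{2}, C = \frac{3}{8}.


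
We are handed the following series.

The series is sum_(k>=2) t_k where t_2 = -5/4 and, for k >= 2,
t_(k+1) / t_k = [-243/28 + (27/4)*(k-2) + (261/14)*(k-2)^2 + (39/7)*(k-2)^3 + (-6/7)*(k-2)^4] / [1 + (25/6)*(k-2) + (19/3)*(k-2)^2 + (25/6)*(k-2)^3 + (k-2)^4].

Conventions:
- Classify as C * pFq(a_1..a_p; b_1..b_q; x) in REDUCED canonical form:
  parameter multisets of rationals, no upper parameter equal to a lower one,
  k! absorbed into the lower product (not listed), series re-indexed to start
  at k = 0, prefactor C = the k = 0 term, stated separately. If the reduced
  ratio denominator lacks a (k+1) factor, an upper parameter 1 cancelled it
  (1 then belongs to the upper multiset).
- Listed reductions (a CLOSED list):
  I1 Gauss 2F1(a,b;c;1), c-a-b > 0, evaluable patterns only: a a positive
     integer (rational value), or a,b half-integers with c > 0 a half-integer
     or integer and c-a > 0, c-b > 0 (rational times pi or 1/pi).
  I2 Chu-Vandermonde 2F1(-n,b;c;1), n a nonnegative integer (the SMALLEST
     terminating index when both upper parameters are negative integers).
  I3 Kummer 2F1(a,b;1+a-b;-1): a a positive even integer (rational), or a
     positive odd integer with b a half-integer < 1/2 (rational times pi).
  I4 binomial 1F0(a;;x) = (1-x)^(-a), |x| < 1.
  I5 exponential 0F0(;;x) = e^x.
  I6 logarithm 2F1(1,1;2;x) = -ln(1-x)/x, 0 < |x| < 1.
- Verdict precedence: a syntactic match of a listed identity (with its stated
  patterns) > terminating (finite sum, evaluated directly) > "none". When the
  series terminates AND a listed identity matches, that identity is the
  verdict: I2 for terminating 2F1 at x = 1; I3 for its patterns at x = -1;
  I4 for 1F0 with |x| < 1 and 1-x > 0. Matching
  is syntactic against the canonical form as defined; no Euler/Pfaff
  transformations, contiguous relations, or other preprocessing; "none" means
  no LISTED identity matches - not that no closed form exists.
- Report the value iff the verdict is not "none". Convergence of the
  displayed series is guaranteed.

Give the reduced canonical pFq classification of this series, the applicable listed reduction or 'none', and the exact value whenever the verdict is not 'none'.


Key step: t_0 being -5/4, cancel k + 3/2 from the displayed ratio first; then prefactor -5/4.
Step ratio: r(k) = (-6/7) * (k-9) (k-1/2) (k+3/2) / [(k+2/3) (k+1) (k+1)] - rational; roots negated = parameters, x = (-6/7), C = -5/4.

With C = -5/4: the canonical form is 3F2(-9, -1/2, 3/2; 2/3, 1; -6/7). Verdict: terminating - the sum ends at index 9 because -9 is a negative integer; exact evaluation follows. Hence: 948268532338642548995/11647472398235598848.


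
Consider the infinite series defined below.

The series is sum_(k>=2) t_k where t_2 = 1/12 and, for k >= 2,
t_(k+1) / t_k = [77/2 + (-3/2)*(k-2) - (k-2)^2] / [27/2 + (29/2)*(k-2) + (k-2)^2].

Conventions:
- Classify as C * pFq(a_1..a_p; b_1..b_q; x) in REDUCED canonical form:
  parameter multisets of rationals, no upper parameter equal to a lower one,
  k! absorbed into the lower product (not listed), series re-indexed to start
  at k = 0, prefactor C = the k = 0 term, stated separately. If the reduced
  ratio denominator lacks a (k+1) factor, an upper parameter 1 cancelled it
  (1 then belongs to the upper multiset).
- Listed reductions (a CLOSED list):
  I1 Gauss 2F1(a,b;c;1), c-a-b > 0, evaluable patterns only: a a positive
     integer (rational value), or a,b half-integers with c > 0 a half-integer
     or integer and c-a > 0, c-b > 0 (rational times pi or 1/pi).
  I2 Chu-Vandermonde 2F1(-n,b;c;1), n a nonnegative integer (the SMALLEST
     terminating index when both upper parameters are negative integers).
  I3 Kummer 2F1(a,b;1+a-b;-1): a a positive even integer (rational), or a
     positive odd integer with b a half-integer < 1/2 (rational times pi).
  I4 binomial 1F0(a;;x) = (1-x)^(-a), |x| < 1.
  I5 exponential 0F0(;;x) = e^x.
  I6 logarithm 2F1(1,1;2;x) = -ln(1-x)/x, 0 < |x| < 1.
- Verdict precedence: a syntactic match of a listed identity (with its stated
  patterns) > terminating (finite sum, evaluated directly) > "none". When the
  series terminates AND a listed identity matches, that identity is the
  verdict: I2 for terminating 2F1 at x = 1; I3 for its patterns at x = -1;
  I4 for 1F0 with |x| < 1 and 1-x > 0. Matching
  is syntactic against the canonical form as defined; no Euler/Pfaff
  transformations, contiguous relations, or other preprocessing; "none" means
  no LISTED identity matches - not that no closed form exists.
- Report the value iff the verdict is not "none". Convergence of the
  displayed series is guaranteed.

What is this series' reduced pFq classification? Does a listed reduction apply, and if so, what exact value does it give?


The tell: with t_0 = 1/12, roots of the ratio polynomials (prefactor 1/12) are the negated parameters.
Ratio: r(k) = (-1) * (k-11/2) (k+7) / [(k+27/2) (k+1)] - rational in k. x = (-1); t_0 = 1/12; negate the roots.

At argument -1: a 2F1 with upper {-11/2, 7}, lower {27/2}, scaled by C = 1/12. Verdict: the Kummer evaluation I3 fires (x = -1; c = 27/2 equals 1+a-b for upper {-11/2, 7}: listed pattern). Hence: (929553625/3221225472) * pi.


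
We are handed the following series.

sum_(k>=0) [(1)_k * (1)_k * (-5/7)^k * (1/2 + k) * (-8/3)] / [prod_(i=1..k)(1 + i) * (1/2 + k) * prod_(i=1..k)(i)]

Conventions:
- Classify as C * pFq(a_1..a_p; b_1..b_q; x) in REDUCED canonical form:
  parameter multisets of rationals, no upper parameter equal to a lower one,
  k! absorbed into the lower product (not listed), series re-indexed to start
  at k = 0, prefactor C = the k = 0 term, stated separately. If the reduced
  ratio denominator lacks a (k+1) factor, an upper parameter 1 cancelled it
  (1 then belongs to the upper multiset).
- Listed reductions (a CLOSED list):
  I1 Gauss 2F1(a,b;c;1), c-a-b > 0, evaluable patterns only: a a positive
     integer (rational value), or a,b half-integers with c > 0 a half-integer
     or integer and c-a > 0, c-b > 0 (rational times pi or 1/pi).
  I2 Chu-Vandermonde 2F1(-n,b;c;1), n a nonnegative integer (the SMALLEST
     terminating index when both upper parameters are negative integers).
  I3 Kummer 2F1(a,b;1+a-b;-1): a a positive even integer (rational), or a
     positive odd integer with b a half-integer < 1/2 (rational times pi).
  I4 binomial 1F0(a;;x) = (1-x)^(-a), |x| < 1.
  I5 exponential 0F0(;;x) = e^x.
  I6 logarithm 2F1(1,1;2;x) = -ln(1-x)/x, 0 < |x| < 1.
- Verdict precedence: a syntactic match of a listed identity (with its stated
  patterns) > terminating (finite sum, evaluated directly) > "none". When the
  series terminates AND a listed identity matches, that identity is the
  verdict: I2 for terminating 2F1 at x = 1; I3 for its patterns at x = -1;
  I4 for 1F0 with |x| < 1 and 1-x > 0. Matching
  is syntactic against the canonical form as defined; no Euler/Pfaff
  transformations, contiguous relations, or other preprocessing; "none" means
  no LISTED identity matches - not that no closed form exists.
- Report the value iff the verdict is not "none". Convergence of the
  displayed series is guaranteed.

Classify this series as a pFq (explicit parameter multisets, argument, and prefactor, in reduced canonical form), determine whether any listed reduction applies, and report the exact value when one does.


At argument -5/7: a 2F1 with upper {1, 1}, lower {2}, scaled by C = -8/3. Verdict: this is logarithm (I6) (the logarithm: parameters (1,1;2), x = -5/7). Sum: (-56/15) * ln(12/7).

First insight: t_0 = -8/3 here, and the lower running product (prefactor -8/3) is a rising factorial.
Step ratio: r(k) = (-5/7) * (k+1) (k+1) / [(k+2) (k+1)] - rational in k. x = (-5/7); t_0 = -8/3; negate the roots.


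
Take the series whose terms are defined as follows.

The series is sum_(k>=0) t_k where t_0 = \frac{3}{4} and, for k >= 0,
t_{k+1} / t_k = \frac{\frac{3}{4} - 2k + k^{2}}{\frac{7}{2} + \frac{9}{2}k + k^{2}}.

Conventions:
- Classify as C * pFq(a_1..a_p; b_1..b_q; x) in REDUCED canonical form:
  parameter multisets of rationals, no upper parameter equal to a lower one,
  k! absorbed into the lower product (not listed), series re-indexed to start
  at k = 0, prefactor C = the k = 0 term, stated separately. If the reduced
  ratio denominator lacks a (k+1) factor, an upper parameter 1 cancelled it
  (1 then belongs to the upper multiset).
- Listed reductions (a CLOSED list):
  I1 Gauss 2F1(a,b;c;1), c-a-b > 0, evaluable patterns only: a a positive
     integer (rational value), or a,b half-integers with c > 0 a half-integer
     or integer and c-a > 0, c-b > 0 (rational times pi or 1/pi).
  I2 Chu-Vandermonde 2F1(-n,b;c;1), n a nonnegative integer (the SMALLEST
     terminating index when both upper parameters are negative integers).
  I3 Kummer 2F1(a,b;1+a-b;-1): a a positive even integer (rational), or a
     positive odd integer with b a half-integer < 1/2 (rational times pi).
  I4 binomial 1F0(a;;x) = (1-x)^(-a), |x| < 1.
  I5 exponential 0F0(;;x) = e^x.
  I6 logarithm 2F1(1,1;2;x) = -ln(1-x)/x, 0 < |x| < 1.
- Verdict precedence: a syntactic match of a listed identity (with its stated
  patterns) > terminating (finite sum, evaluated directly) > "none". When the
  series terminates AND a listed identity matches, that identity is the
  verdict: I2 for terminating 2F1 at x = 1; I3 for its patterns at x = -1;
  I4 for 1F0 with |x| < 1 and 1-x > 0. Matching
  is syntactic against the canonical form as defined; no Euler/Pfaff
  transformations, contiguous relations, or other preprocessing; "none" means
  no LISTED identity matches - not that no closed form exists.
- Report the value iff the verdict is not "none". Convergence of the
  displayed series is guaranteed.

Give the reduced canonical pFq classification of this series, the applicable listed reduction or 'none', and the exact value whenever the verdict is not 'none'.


Key observation: t_0 being \frac{3}{4}, factor the ratio over Q (C = 3/4): negated roots = parameters.
Adjacent-term ratio: r(k) = 1 * (k-\frac{3}{2}) (k-\frac{1}{2}) / [(k+\frac{7}{2}) (k+1)] - rational; roots negated = parameters, x = 1, C = \frac{3}{4}.

This is \frac{3}{4} * 2F1(-\frac{3}{2}, -\frac{1}{2}; \frac{7}{2}; 1) in reduced canonical form. Verdict: Gauss's theorem I1 (half-integer case) applies (x = 1; upper {-\frac{3}{2}, -\frac{1}{2}} half-integers, c = \frac{7}{2} in the evaluable pattern). Value: \frac{4725}{16384} \cdot \pi.


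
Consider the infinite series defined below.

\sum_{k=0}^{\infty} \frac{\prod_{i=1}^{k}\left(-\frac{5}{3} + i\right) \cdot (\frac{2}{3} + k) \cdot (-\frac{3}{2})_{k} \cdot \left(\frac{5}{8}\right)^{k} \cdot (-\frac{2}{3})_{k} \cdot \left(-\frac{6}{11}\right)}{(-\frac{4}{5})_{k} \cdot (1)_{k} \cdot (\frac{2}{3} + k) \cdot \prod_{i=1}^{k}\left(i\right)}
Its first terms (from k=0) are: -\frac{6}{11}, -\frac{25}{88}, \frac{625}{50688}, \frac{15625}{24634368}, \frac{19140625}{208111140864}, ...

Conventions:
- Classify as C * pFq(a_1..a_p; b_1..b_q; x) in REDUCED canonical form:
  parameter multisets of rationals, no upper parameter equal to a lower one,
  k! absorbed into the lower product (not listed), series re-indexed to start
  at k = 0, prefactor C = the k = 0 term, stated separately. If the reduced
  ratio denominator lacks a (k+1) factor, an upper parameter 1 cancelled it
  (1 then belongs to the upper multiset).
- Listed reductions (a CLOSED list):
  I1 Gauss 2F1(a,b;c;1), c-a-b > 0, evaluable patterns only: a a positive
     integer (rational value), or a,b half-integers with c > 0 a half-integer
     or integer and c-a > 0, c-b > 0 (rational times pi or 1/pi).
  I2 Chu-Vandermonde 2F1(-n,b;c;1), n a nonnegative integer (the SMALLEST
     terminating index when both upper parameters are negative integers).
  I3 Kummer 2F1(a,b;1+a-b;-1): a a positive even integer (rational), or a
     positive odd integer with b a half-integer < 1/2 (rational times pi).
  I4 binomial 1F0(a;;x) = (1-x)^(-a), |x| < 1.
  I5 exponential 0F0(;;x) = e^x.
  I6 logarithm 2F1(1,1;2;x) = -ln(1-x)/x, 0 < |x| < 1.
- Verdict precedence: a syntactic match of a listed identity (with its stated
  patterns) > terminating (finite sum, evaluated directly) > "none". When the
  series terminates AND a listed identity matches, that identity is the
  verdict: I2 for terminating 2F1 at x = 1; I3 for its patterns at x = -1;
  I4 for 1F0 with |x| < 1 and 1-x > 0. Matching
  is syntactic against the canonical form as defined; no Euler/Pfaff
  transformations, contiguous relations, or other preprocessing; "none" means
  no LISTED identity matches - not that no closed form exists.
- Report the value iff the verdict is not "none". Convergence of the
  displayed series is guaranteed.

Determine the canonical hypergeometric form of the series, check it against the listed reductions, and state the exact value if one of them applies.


Key step: x = \frac{5}{8} and the product of the first k integers (C = -6/11, x = 5/8) is k!.
Consecutive-term ratio: r(k) = \frac{5}{8} * (k-\frac{3}{2}) (k-\frac{2}{3}) (k-\frac{2}{3}) / [(k-\frac{4}{5}) (k+1) (k+1)] ; factor over Q: parameters, x = \frac{5}{8}, and C = -\frac{6}{11}.

At argument \frac{5}{8}: a 3F2 with upper {-\frac{3}{2}, -\frac{2}{3}, -\frac{2}{3}}, lower {-\frac{4}{5}, 1}, scaled by C = -\frac{6}{11}. Verdict: none here - no I1-I6 shape fits x = \frac{5}{8} with lower {-\frac{4}{5}, 1}.
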